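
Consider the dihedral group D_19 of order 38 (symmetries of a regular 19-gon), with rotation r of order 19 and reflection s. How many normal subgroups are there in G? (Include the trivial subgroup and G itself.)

3

G has 22 subgroups. Checking conjugation-invariance by order — order 1: 1/1 normal; order 2: 0/19 normal; order 19: 1/1 normal; order 38: 1/1 normal.
Total normal subgroups: 3.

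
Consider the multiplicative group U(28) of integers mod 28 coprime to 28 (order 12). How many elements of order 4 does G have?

0

No element of G has order 4 (even though 4 | 12).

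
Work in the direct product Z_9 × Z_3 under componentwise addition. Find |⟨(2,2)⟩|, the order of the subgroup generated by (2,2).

9

The order of (2,2) in Z_9 × Z_3 is lcm(ord(2) in Z_9, ord(2) in Z_3).
ord(2) = 9 and ord(2) = 3, so |⟨(2,2)⟩| = lcm(9, 3) = 9.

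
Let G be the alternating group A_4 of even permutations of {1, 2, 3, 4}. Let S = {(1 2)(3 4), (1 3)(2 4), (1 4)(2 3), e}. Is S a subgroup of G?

|S| = 4 divides |G| = 12, consistent with Lagrange.
S contains the identity, every element's inverse is in S, and S is closed under ∘: it is a subgroup.

Yes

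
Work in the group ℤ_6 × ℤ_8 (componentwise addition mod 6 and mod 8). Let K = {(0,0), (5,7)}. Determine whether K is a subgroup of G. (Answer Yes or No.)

(5,7) ∈ K but its inverse (1,1) ∉ K, so K is not a subgroup.

No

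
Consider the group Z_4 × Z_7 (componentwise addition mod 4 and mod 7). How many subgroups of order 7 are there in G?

1

|G| = 28 and 7 | 28, so subgroups of order 7 are possible by Lagrange.
The subgroups of order 7 are: {(0,0), (0,1), (0,2), (0,3), (0,4), (0,5), (0,6)}.
So G has 1 subgroup of order 7.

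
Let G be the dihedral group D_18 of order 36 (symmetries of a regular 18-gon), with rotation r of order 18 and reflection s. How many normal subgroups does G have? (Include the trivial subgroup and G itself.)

9

G has 45 subgroups. Checking conjugation-invariance by order — order 1: 1/1 normal; order 2: 1/19 normal; order 3: 1/1 normal; order 4: 0/9 normal; order 6: 1/7 normal; order 9: 1/1 normal; order 12: 0/3 normal; order 18: 3/3 normal; order 36: 1/1 normal.
Total normal subgroups: 9.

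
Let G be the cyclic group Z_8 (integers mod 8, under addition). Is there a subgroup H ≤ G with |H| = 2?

2 | 8. A subgroup of order 2 is {0, 4}.

Yes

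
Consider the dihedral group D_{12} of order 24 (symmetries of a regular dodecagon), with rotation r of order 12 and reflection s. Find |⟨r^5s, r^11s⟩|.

4

|⟨r^5s⟩| = 2 and |⟨r^11s⟩| = 2, so |H| is a multiple of lcm(2, 2) = 2 and divides |G| = 24.
Closing under the operation: H = {e, r^6, r^5s, r^11s}, so |H| = 4.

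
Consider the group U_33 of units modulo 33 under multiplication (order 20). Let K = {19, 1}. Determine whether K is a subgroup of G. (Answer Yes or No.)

No

19 ∈ K but its inverse 7 ∉ K, so K is not a subgroup.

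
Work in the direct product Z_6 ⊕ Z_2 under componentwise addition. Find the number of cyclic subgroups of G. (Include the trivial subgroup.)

Each element a generates a cyclic subgroup ⟨a⟩; distinct elements may generate the same one (a cyclic group of order d has φ(d) generators).
Cyclic subgroups by order — order 1: 1; order 2: 3; order 3: 1; order 6: 3.
Total: 8.

8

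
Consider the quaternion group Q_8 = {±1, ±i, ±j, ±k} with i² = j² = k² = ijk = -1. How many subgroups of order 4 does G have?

3

|G| = 8 and 4 | 8, so subgroups of order 4 are possible by Lagrange.
The subgroups of order 4 are: {1, -1, i, -i}; {1, -1, j, -j}; {1, -1, k, -k}.
So G has 3 subgroups of order 4.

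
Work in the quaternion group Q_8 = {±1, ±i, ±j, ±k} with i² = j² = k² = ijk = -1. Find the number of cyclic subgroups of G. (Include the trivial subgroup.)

Each element a generates a cyclic subgroup ⟨a⟩; distinct elements may generate the same one (a cyclic group of order d has φ(d) generators).
Cyclic subgroups by order — order 1: 1; order 2: 1; order 4: 3.
Total: 5.

5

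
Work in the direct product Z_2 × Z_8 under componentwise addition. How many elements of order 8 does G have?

8

An element (a,b) has order lcm(ord(a), ord(b)); count pairs with lcm equal to 8.
Enumerating gives 8 such elements.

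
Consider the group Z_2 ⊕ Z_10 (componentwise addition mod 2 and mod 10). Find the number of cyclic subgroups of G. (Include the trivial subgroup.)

8

Group the elements of G by the cyclic subgroup they generate; each cyclic subgroup of order d accounts for φ(d) elements.
Cyclic subgroups by order — order 1: 1; order 2: 3; order 5: 1; order 10: 3.
Total: 8.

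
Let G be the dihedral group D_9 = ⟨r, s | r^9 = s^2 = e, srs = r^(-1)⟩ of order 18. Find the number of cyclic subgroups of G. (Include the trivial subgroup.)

12

A cyclic subgroup of order d is generated by each of its φ(d) elements of order d, so the cyclic subgroups of order d number (#elements of order d)/φ(d).
Cyclic subgroups by order — order 1: 1; order 2: 9; order 3: 1; order 9: 1.
Total: 12.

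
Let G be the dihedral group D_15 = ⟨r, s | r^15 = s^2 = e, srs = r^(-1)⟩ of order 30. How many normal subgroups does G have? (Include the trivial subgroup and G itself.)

5

G has 28 subgroups. Checking conjugation-invariance by order — order 1: 1/1 normal; order 2: 0/15 normal; order 3: 1/1 normal; order 5: 1/1 normal; order 6: 0/5 normal; order 10: 0/3 normal; order 15: 1/1 normal; order 30: 1/1 normal.
Total normal subgroups: 5.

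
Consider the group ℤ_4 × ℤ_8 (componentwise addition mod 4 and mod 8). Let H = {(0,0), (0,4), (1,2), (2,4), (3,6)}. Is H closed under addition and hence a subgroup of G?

No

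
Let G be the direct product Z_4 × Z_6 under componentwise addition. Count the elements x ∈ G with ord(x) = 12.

An element (a,b) has order lcm(ord(a), ord(b)); count pairs with lcm equal to 12.
Enumerating gives 8 such elements.

8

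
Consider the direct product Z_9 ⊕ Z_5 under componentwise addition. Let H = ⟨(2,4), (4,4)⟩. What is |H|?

45

|⟨(2,4)⟩| = 45 and |⟨(4,4)⟩| = 45, so |H| is a multiple of lcm(45, 45) = 45 and divides |G| = 45.
Closing {(2,4), (4,4)} under the group operation gives all of G, so |H| = 45.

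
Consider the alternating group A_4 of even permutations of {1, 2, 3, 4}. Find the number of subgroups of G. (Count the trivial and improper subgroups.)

|G| = 12, so by Lagrange every subgroup order divides 12. Divisors: 1, 2, 3, 4, 6, 12.
Subgroups by order — order 1: 1; order 2: 3; order 3: 4; order 4: 1; order 6: 0; order 12: 1.
Total: 1 + 3 + 4 + 1 + 0 + 1 = 10.

10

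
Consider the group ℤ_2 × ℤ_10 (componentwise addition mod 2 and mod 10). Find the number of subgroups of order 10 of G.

|G| = 20 and 10 | 20, so subgroups of order 10 are possible by Lagrange.
The subgroups of order 10 are: {(0,0), (0,1), (0,2), (0,3), (0,4), (0,5), (0,6), (0,7), (0,8), (0,9)}; {(0,0), (0,2), (0,4), (0,6), (0,8), (1,0), (1,2), (1,4), (1,6), (1,8)}; {(0,0), (0,2), (0,4), (0,6), (0,8), (1,1), (1,3), (1,5), (1,7), (1,9)}.
So G has 3 subgroups of order 10.

3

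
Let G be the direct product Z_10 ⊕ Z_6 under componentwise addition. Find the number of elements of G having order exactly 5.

An element (a,b) has order lcm(ord(a), ord(b)); count pairs with lcm equal to 5.
Enumerating gives 4 such elements.

4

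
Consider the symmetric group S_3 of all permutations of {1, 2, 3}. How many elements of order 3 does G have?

2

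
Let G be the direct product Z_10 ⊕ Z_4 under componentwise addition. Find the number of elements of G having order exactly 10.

12

An element (a,b) has order lcm(ord(a), ord(b)); count pairs with lcm equal to 10.
Enumerating gives 12 such elements.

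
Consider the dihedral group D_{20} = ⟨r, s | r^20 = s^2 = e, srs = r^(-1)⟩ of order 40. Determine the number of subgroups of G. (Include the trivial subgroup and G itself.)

|G| = 40, so by Lagrange every subgroup order divides 40. Divisors: 1, 2, 4, 5, 8, 10, 20, 40.
Subgroups by order — order 1: 1; order 2: 21; order 4: 11; order 5: 1; order 8: 5; order 10: 5; order 20: 3; order 40: 1.
Total: 1 + 21 + 11 + 1 + 5 + 5 + 3 + 1 = 48.

48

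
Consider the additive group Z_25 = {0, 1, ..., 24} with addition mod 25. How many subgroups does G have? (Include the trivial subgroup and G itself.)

3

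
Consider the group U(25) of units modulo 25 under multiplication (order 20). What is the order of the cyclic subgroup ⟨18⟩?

4

Compute successive powers of 18 mod 25: 18, 24, 7, 1; 18^4 ≡ 1 (mod 25).
So |⟨18⟩| = 4.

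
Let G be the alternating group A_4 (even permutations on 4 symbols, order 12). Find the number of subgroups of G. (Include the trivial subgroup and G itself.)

|G| = 12, so by Lagrange every subgroup order divides 12. Divisors: 1, 2, 3, 4, 6, 12.
Subgroups by order — order 1: 1; order 2: 3; order 3: 4; order 4: 1; order 6: 0; order 12: 1.
Total: 1 + 3 + 4 + 1 + 0 + 1 = 10.

10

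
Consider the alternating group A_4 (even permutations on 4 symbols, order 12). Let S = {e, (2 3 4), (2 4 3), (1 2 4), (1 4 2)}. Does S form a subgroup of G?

|S| = 5 does not divide |G| = 12, so by Lagrange S is not a subgroup.

No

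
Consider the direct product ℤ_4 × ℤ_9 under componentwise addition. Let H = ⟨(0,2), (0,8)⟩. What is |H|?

9

|⟨(0,2)⟩| = 9 and |⟨(0,8)⟩| = 9, so |H| is a multiple of lcm(9, 9) = 9 and divides |G| = 36.
Closing under the operation: H = {(0,0), (0,1), (0,2), (0,3), (0,4), (0,5), (0,6), (0,7), (0,8)}, so |H| = 9.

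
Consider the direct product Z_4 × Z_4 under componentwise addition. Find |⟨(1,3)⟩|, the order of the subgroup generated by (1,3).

The order of (1,3) in Z_4 × Z_4 is lcm(ord(1) in Z_4, ord(3) in Z_4).
ord(1) = 4 and ord(3) = 4, so |⟨(1,3)⟩| = lcm(4, 4) = 4.

4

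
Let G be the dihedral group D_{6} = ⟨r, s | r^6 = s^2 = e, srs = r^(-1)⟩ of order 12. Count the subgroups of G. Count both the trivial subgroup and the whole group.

|G| = 12, so by Lagrange every subgroup order divides 12. Divisors: 1, 2, 3, 4, 6, 12.
Subgroups by order — order 1: 1; order 2: 7; order 3: 1; order 4: 3; order 6: 3; order 12: 1.
Total: 1 + 7 + 1 + 3 + 3 + 1 = 16.

16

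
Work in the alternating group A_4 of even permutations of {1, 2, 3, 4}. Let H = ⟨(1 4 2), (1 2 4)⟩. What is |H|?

|⟨(1 4 2)⟩| = 3 and |⟨(1 2 4)⟩| = 3, so |H| is a multiple of lcm(3, 3) = 3 and divides |G| = 12.
Closing under the operation: H = {e, (1 2 4), (1 4 2)}, so |H| = 3.

3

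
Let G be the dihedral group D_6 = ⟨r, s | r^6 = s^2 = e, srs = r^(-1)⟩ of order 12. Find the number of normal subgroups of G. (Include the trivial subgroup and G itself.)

G has 16 subgroups. Checking conjugation-invariance by order — order 1: 1/1 normal; order 2: 1/7 normal; order 3: 1/1 normal; order 4: 0/3 normal; order 6: 3/3 normal; order 12: 1/1 normal.
Total normal subgroups: 7.

7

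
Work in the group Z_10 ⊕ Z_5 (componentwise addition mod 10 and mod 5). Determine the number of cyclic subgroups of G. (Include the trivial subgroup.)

Each element a generates a cyclic subgroup ⟨a⟩; distinct elements may generate the same one (a cyclic group of order d has φ(d) generators).
Cyclic subgroups by order — order 1: 1; order 2: 1; order 5: 6; order 10: 6.
Total: 14.

14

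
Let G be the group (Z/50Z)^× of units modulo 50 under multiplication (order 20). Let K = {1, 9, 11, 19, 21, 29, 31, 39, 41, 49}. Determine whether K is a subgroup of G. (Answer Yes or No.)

|K| = 10 divides |G| = 20, consistent with Lagrange.
K contains the identity, every element's inverse is in K, and K is closed under ·: it is a subgroup.
In fact K = ⟨39⟩.

Yes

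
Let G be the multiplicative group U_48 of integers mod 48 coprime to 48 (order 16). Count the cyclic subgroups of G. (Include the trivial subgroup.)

Each element a generates a cyclic subgroup ⟨a⟩; distinct elements may generate the same one (a cyclic group of order d has φ(d) generators).
Cyclic subgroups by order — order 1: 1; order 2: 7; order 4: 4.
Total: 12.

12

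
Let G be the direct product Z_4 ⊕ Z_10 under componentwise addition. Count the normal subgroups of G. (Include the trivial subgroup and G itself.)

16

G is abelian, so every subgroup is normal.
G has 16 subgroups in total, hence 16 normal subgroups.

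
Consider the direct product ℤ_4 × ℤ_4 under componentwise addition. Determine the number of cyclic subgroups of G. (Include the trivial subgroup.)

Each element a generates a cyclic subgroup ⟨a⟩; distinct elements may generate the same one (a cyclic group of order d has φ(d) generators).
Cyclic subgroups by order — order 1: 1; order 2: 3; order 4: 6.
Total: 10.

10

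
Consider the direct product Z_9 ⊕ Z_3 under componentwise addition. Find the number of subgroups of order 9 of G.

|G| = 27 and 9 | 27, so subgroups of order 9 are possible by Lagrange.
The subgroups of order 9 are: {(0,0), (0,1), (0,2), (3,0), (3,1), (3,2), (6,0), (6,1), (6,2)}; {(0,0), (1,0), (2,0), (3,0), (4,0), (5,0), (6,0), (7,0), (8,0)}; {(0,0), (1,1), (2,2), (3,0), (4,1), (5,2), (6,0), (7,1), (8,2)}; {(0,0), (1,2), (2,1), (3,0), (4,2), (5,1), (6,0), (7,2), (8,1)}.
So G has 4 subgroups of order 9.

4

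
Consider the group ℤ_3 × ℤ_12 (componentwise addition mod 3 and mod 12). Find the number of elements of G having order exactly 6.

8

An element (a,b) has order lcm(ord(a), ord(b)); count pairs with lcm equal to 6.
Enumerating gives 8 such elements.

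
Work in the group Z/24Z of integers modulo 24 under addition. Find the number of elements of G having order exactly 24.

In a cyclic group of order 24, the number of elements of order d (for d | 24) is φ(d).
φ(24) = 8.

8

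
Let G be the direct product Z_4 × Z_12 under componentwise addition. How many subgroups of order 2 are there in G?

3

|G| = 48 and 2 | 48, so subgroups of order 2 are possible by Lagrange.
The subgroups of order 2 are: {(0,0), (0,6)}; {(0,0), (2,0)}; {(0,0), (2,6)}.
So G has 3 subgroups of order 2.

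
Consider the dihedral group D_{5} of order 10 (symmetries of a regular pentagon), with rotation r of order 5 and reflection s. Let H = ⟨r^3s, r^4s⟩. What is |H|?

|⟨r^3s⟩| = 2 and |⟨r^4s⟩| = 2, so |H| is a multiple of lcm(2, 2) = 2 and divides |G| = 10.
Closing {r^3s, r^4s} under the group operation gives all of G, so |H| = 10.

10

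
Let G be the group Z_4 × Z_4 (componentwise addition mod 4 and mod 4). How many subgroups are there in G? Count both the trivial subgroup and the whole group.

15

|G| = 16, so by Lagrange every subgroup order divides 16. Divisors: 1, 2, 4, 8, 16.
Subgroups by order — order 1: 1; order 2: 3; order 4: 7; order 8: 3; order 16: 1.
Total: 1 + 3 + 7 + 3 + 1 = 15.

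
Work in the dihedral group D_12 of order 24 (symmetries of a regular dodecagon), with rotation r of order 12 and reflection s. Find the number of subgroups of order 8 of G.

|G| = 24 and 8 | 24, so subgroups of order 8 are possible by Lagrange.
The subgroups of order 8 are: {e, r^3, r^6, r^9, rs, r^4s, r^7s, r^10s}; {e, r^3, r^6, r^9, r^2s, r^5s, r^8s, r^11s}; {e, r^3, r^6, r^9, s, r^3s, r^6s, r^9s}.
So G has 3 subgroups of order 8.

3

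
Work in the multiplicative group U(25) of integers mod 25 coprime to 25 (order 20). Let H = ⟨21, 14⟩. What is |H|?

|⟨21⟩| = 5 and |⟨14⟩| = 10, so |H| is a multiple of lcm(5, 10) = 10 and divides |G| = 20.
Closing under the operation: H = {1, 4, 6, 9, 11, 14, 16, 19, 21, 24}, so |H| = 10.

10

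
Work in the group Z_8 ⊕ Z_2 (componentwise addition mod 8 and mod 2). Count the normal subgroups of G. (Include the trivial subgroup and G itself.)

G is abelian, so every subgroup is normal.
G has 11 subgroups in total, hence 11 normal subgroups.

11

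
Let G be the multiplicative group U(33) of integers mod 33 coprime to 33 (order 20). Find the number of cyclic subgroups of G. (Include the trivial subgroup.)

Each element a generates a cyclic subgroup ⟨a⟩; distinct elements may generate the same one (a cyclic group of order d has φ(d) generators).
Cyclic subgroups by order — order 1: 1; order 2: 3; order 5: 1; order 10: 3.
Total: 8.

8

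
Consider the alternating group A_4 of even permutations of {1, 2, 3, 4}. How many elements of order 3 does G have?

The elements of order 3 are: (2 3 4), (2 4 3), (1 2 3), (1 2 4), (1 3 2), (1 3 4), (1 4 2), (1 4 3).
That's 8.

8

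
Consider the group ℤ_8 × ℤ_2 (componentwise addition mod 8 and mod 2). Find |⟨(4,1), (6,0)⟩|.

8

|⟨(4,1)⟩| = 2 and |⟨(6,0)⟩| = 4, so |H| is a multiple of lcm(2, 4) = 4 and divides |G| = 16.
Closing under the operation: H = {(0,0), (0,1), (2,0), (2,1), (4,0), (4,1), (6,0), (6,1)}, so |H| = 8.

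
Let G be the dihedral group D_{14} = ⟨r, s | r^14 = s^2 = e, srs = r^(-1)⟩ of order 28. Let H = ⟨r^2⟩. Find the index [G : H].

|⟨r^2⟩| = 7 and |G| = 28.
By Lagrange, [G : H] = |G|/|H| = 28/7 = 4.

4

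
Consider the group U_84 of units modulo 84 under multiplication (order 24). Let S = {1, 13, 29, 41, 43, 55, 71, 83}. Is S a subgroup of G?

|S| = 8 divides |G| = 24, consistent with Lagrange.
S contains the identity, every element's inverse is in S, and S is closed under ·: it is a subgroup.

Yes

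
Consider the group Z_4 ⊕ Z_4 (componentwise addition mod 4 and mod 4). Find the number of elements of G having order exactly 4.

An element (a,b) has order lcm(ord(a), ord(b)); count pairs with lcm equal to 4.
Enumerating gives 12 such elements.

12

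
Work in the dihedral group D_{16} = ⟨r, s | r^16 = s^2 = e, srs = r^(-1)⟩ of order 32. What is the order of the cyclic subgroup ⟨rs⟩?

2

Computing powers of rs: the smallest k with (rs)^k = e is k = 2.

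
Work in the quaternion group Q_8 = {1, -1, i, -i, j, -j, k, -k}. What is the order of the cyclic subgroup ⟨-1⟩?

2

Computing powers of -1: the smallest k with (-1)^k = e is k = 2.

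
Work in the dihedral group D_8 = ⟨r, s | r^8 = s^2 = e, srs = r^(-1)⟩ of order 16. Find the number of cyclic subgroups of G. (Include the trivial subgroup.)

12

Group the elements of G by the cyclic subgroup they generate; each cyclic subgroup of order d accounts for φ(d) elements.
Cyclic subgroups by order — order 1: 1; order 2: 9; order 4: 1; order 8: 1.
Total: 12.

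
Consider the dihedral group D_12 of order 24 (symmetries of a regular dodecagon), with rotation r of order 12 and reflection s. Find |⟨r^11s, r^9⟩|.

8

|⟨r^11s⟩| = 2 and |⟨r^9⟩| = 4, so |H| is a multiple of lcm(2, 4) = 4 and divides |G| = 24.
Closing under the operation: H = {e, r^3, r^6, r^9, r^2s, r^5s, r^8s, r^11s}, so |H| = 8.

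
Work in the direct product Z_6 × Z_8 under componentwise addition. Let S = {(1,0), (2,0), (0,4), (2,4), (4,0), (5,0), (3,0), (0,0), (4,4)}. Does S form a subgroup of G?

No

|S| = 9 does not divide |G| = 48, so by Lagrange S is not a subgroup.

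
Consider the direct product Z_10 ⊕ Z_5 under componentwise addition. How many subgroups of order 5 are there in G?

6

|G| = 50 and 5 | 50, so subgroups of order 5 are possible by Lagrange.
The subgroups of order 5 are: {(0,0), (0,1), (0,2), (0,3), (0,4)}; {(0,0), (2,0), (4,0), (6,0), (8,0)}; {(0,0), (2,1), (4,2), (6,3), (8,4)}; {(0,0), (2,2), (4,4), (6,1), (8,3)}; … (6 in all).
So G has 6 subgroups of order 5.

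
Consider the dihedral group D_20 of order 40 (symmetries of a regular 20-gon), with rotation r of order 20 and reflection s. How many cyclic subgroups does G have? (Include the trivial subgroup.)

A cyclic subgroup of order d is generated by each of its φ(d) elements of order d, so the cyclic subgroups of order d number (#elements of order d)/φ(d).
Cyclic subgroups by order — order 1: 1; order 2: 21; order 4: 1; order 5: 1; order 10: 1; order 20: 1.
Total: 26.

26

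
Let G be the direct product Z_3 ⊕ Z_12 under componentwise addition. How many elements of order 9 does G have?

An element (a,b) has order lcm(ord(a), ord(b)); count pairs with lcm equal to 9.
Enumerating gives 0 such elements.

0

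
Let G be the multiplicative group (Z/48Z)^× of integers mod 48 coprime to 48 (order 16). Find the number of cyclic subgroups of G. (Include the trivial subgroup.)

12

Each element a generates a cyclic subgroup ⟨a⟩; distinct elements may generate the same one (a cyclic group of order d has φ(d) generators).
Cyclic subgroups by order — order 1: 1; order 2: 7; order 4: 4.
Total: 12.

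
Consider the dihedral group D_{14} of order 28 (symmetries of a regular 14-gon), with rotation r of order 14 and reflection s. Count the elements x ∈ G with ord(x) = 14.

The elements of order 14 are: r, r^3, r^5, r^9, r^11, r^13.
That's 6.

6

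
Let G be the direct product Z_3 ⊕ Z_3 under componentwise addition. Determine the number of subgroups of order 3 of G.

|G| = 9 and 3 | 9, so subgroups of order 3 are possible by Lagrange.
The subgroups of order 3 are: {(0,0), (0,1), (0,2)}; {(0,0), (1,0), (2,0)}; {(0,0), (1,1), (2,2)}; {(0,0), (1,2), (2,1)}.
So G has 4 subgroups of order 3.

4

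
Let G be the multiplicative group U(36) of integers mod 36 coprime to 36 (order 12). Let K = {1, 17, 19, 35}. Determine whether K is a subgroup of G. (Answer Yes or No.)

|K| = 4 divides |G| = 12, consistent with Lagrange.
K contains the identity, every element's inverse is in K, and K is closed under ·: it is a subgroup.

Yes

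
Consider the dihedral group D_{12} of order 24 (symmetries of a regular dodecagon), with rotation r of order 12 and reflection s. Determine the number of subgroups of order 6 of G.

5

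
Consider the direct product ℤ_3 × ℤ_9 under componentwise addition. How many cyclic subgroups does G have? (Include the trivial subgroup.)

8

Each element a generates a cyclic subgroup ⟨a⟩; distinct elements may generate the same one (a cyclic group of order d has φ(d) generators).
Cyclic subgroups by order — order 1: 1; order 3: 4; order 9: 3.
Total: 8.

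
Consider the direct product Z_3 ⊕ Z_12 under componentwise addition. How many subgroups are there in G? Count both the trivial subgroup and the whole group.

|G| = 36, so by Lagrange every subgroup order divides 36. Divisors: 1, 2, 3, 4, 6, 9, 12, 18, 36.
Subgroups by order — order 1: 1; order 2: 1; order 3: 4; order 4: 1; order 6: 4; order 9: 1; order 12: 4; order 18: 1; order 36: 1.
Total: 1 + 1 + 4 + 1 + 4 + 1 + 4 + 1 + 1 = 18.

18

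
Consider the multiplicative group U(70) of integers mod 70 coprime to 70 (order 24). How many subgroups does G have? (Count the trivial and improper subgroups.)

|G| = 24, so by Lagrange every subgroup order divides 24. Divisors: 1, 2, 3, 4, 6, 8, 12, 24.
Subgroups by order — order 1: 1; order 2: 3; order 3: 1; order 4: 3; order 6: 3; order 8: 1; order 12: 3; order 24: 1.
Total: 1 + 3 + 1 + 3 + 3 + 1 + 3 + 1 = 16.

16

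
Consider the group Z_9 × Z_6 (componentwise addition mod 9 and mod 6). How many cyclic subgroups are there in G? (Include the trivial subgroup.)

Each element a generates a cyclic subgroup ⟨a⟩; distinct elements may generate the same one (a cyclic group of order d has φ(d) generators).
Cyclic subgroups by order — order 1: 1; order 2: 1; order 3: 4; order 6: 4; order 9: 3; order 18: 3.
Total: 16.

16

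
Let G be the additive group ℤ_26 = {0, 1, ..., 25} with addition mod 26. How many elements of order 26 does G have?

12

In a cyclic group of order 26, the number of elements of order d (for d | 26) is φ(d).
φ(26) = 12.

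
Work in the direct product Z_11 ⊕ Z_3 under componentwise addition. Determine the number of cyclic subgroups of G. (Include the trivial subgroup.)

Each element a generates a cyclic subgroup ⟨a⟩; distinct elements may generate the same one (a cyclic group of order d has φ(d) generators).
Cyclic subgroups by order — order 1: 1; order 3: 1; order 11: 1; order 33: 1.
Total: 4.

4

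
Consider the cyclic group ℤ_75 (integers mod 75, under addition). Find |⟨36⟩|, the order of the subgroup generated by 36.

25

In ℤ_75, the order of an element a is n/gcd(a, n).
gcd(36, 75) = 3, so |⟨36⟩| = 75/3 = 25.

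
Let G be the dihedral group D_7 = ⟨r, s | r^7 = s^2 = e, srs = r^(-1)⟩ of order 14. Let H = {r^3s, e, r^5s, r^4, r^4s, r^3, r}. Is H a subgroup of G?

r ∈ H but its inverse r^6 ∉ H, so H is not a subgroup.

No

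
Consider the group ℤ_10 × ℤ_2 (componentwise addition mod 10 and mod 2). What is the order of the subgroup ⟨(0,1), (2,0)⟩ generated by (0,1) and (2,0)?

10

|⟨(0,1)⟩| = 2 and |⟨(2,0)⟩| = 5, so |H| is a multiple of lcm(2, 5) = 10 and divides |G| = 20.
Closing under the operation: H = {(0,0), (0,1), (2,0), (2,1), (4,0), (4,1), (6,0), (6,1), (8,0), (8,1)}, so |H| = 10.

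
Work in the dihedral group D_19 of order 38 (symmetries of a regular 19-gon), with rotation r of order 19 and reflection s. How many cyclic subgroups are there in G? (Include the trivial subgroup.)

A cyclic subgroup of order d is generated by each of its φ(d) elements of order d, so the cyclic subgroups of order d number (#elements of order d)/φ(d).
Cyclic subgroups by order — order 1: 1; order 2: 19; order 19: 1.
Total: 21.

21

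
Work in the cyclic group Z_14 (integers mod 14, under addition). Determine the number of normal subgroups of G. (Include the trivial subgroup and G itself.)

4

G is abelian, so every subgroup is normal.
G has 4 subgroups in total, hence 4 normal subgroups.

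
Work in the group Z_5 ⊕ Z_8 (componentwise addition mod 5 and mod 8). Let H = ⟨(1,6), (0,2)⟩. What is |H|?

|⟨(1,6)⟩| = 20 and |⟨(0,2)⟩| = 4, so |H| is a multiple of lcm(20, 4) = 20 and divides |G| = 40.
Closing under the operation: H = {(0,0), (0,2), (0,4), (0,6), (1,0), (1,2), (1,4), (1,6), (2,0), (2,2), (2,4), (2,6), (3,0), (3,2), (3,4), (3,6), (4,0), (4,2), (4,4), (4,6)}, so |H| = 20.

20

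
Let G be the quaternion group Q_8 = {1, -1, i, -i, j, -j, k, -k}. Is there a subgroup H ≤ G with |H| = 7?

No

7 does not divide |G| = 8, so by Lagrange no subgroup of order 7 exists.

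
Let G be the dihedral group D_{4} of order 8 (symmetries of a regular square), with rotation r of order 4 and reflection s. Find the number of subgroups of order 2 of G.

5

|G| = 8 and 2 | 8, so subgroups of order 2 are possible by Lagrange.
The subgroups of order 2 are: {e, r^2}; {e, r^2s}; {e, r^3s}; {e, rs}; … (5 in all).
So G has 5 subgroups of order 2.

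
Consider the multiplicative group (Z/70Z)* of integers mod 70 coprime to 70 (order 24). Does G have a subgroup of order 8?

8 | 24. A subgroup of order 8 is {1, 13, 27, 29, 41, 43, 57, 69}.

Yes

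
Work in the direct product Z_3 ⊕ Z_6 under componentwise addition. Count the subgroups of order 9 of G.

|G| = 18 and 9 | 18, so subgroups of order 9 are possible by Lagrange.
The subgroups of order 9 are: {(0,0), (0,2), (0,4), (1,0), (1,2), (1,4), (2,0), (2,2), (2,4)}.
So G has 1 subgroup of order 9.

1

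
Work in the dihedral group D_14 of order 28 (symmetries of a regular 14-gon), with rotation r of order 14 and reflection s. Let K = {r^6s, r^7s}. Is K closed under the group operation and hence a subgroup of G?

No

The identity e ∉ K, so K is not a subgroup.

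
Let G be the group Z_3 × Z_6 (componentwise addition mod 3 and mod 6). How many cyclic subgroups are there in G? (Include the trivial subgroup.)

10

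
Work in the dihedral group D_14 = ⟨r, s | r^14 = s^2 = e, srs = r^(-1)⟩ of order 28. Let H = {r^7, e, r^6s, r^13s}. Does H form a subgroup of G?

|H| = 4 divides |G| = 28, consistent with Lagrange.
H contains the identity, every element's inverse is in H, and H is closed under ·: it is a subgroup.

Yes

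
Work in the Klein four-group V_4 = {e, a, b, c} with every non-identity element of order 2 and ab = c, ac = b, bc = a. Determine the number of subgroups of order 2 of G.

3

|G| = 4 and 2 | 4, so subgroups of order 2 are possible by Lagrange.
The subgroups of order 2 are: {e, a}; {e, b}; {e, c}.
So G has 3 subgroups of order 2.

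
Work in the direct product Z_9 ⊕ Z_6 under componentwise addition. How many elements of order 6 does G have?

8

An element (a,b) has order lcm(ord(a), ord(b)); count pairs with lcm equal to 6.
Enumerating gives 8 such elements.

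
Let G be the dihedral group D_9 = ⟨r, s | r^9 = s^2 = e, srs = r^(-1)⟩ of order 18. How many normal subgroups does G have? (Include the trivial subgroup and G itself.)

4

G has 16 subgroups. Checking conjugation-invariance by order — order 1: 1/1 normal; order 2: 0/9 normal; order 3: 1/1 normal; order 6: 0/3 normal; order 9: 1/1 normal; order 18: 1/1 normal.
Total normal subgroups: 4.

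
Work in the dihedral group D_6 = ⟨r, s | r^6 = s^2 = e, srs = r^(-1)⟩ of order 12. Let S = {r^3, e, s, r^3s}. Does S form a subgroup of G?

|S| = 4 divides |G| = 12, consistent with Lagrange.
S contains the identity, every element's inverse is in S, and S is closed under ·: it is a subgroup.

Yes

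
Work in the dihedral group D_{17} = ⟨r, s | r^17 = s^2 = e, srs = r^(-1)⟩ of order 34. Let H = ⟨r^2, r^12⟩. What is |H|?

17

|⟨r^2⟩| = 17 and |⟨r^12⟩| = 17, so |H| is a multiple of lcm(17, 17) = 17 and divides |G| = 34.
Closing under the operation: H = {e, r, r^2, r^3, r^4, r^5, r^6, r^7, r^8, r^9, r^10, r^11, r^12, r^13, r^14, r^15, r^16}, so |H| = 17.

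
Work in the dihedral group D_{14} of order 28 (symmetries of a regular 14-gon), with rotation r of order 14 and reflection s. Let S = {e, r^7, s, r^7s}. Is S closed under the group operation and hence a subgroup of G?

Yes

|S| = 4 divides |G| = 28, consistent with Lagrange.
S contains the identity, every element's inverse is in S, and S is closed under ·: it is a subgroup.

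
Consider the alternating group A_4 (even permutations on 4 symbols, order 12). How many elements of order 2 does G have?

3

The elements of order 2 are: (1 2)(3 4), (1 3)(2 4), (1 4)(2 3).
That's 3.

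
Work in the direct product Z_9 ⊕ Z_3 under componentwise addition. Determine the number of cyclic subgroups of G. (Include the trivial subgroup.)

8

A cyclic subgroup of order d is generated by each of its φ(d) elements of order d, so the cyclic subgroups of order d number (#elements of order d)/φ(d).
Cyclic subgroups by order — order 1: 1; order 3: 4; order 9: 3.
Total: 8.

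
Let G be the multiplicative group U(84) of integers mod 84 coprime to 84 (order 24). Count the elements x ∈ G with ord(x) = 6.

Enumerating element orders in G gives 14 elements of order 6.

14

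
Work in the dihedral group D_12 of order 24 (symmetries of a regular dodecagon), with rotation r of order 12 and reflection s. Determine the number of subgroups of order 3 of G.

1

|G| = 24 and 3 | 24, so subgroups of order 3 are possible by Lagrange.
The subgroups of order 3 are: {e, r^4, r^8}.
So G has 1 subgroup of order 3.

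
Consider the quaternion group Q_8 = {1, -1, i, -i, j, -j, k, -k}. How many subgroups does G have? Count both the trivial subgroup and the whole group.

|G| = 8, so by Lagrange every subgroup order divides 8. Divisors: 1, 2, 4, 8.
Subgroups by order — order 1: 1; order 2: 1; order 4: 3; order 8: 1.
Total: 1 + 1 + 3 + 1 = 6.

6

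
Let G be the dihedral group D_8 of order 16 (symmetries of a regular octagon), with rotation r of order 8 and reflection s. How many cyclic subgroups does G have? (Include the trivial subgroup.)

12

Each element a generates a cyclic subgroup ⟨a⟩; distinct elements may generate the same one (a cyclic group of order d has φ(d) generators).
Cyclic subgroups by order — order 1: 1; order 2: 9; order 4: 1; order 8: 1.
Total: 12.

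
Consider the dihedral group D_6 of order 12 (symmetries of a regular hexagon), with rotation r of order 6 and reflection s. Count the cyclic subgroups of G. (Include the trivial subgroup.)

10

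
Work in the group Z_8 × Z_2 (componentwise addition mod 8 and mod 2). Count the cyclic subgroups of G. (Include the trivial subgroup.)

8

Each element a generates a cyclic subgroup ⟨a⟩; distinct elements may generate the same one (a cyclic group of order d has φ(d) generators).
Cyclic subgroups by order — order 1: 1; order 2: 3; order 4: 2; order 8: 2.
Total: 8.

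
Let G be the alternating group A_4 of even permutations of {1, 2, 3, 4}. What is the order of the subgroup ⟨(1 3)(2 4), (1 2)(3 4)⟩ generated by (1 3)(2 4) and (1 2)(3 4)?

|⟨(1 3)(2 4)⟩| = 2 and |⟨(1 2)(3 4)⟩| = 2, so |H| is a multiple of lcm(2, 2) = 2 and divides |G| = 12.
Closing under the operation: H = {e, (1 2)(3 4), (1 3)(2 4), (1 4)(2 3)}, so |H| = 4.

4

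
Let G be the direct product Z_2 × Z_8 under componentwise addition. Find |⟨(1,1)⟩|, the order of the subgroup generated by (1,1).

The order of (1,1) in Z_2 × Z_8 is lcm(ord(1) in Z_2, ord(1) in Z_8).
ord(1) = 2 and ord(1) = 8, so |⟨(1,1)⟩| = lcm(2, 8) = 8.

8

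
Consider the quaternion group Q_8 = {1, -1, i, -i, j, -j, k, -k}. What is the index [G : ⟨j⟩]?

2

|⟨j⟩| = 4 and |G| = 8.
By Lagrange, [G : H] = |G|/|H| = 8/4 = 2.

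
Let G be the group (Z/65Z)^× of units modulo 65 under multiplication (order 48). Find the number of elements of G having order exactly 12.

24

Enumerating element orders in G gives 24 elements of order 12.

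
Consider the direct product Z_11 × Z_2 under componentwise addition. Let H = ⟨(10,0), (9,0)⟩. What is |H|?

11

|⟨(10,0)⟩| = 11 and |⟨(9,0)⟩| = 11, so |H| is a multiple of lcm(11, 11) = 11 and divides |G| = 22.
Closing under the operation: H = {(0,0), (1,0), (2,0), (3,0), (4,0), (5,0), (6,0), (7,0), (8,0), (9,0), (10,0)}, so |H| = 11.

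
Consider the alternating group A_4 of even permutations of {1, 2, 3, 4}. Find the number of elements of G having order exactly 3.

The elements of order 3 are: (2 3 4), (2 4 3), (1 2 3), (1 2 4), (1 3 2), (1 3 4), (1 4 2), (1 4 3).
That's 8.

8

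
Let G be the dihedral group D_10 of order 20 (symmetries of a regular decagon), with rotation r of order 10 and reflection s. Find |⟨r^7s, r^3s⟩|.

|⟨r^7s⟩| = 2 and |⟨r^3s⟩| = 2, so |H| is a multiple of lcm(2, 2) = 2 and divides |G| = 20.
Closing under the operation: H = {e, r^2, r^4, r^6, r^8, rs, r^3s, r^5s, r^7s, r^9s}, so |H| = 10.

10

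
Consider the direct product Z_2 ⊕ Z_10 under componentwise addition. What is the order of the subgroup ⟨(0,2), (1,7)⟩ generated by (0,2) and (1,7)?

10

|⟨(0,2)⟩| = 5 and |⟨(1,7)⟩| = 10, so |H| is a multiple of lcm(5, 10) = 10 and divides |G| = 20.
Closing under the operation: H = {(0,0), (0,2), (0,4), (0,6), (0,8), (1,1), (1,3), (1,5), (1,7), (1,9)}, so |H| = 10.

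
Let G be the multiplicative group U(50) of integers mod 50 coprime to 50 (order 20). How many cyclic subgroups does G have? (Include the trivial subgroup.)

Each element a generates a cyclic subgroup ⟨a⟩; distinct elements may generate the same one (a cyclic group of order d has φ(d) generators).
Cyclic subgroups by order — order 1: 1; order 2: 1; order 4: 1; order 5: 1; order 10: 1; order 20: 1.
Total: 6.

6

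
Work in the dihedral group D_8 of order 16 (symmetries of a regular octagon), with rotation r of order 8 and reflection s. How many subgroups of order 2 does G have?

9

|G| = 16 and 2 | 16, so subgroups of order 2 are possible by Lagrange.
The subgroups of order 2 are: {e, r^2s}; {e, r^3s}; {e, r^4}; {e, r^4s}; … (9 in all).
So G has 9 subgroups of order 2.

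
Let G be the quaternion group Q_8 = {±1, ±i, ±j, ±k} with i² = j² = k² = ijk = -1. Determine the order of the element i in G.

Computing powers of i: the smallest k with (i)^k = e is k = 4.

4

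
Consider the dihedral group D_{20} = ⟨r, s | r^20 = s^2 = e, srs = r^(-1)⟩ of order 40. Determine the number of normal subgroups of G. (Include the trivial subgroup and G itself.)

9

G has 48 subgroups. Checking conjugation-invariance by order — order 1: 1/1 normal; order 2: 1/21 normal; order 4: 1/11 normal; order 5: 1/1 normal; order 8: 0/5 normal; order 10: 1/5 normal; order 20: 3/3 normal; order 40: 1/1 normal.
Total normal subgroups: 9.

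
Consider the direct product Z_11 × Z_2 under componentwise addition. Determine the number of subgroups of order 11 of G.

|G| = 22 and 11 | 22, so subgroups of order 11 are possible by Lagrange.
The subgroups of order 11 are: {(0,0), (1,0), (2,0), (3,0), (4,0), (5,0), (6,0), (7,0), (8,0), (9,0), (10,0)}.
So G has 1 subgroup of order 11.

1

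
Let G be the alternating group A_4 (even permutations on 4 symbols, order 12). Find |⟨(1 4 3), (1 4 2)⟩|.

|⟨(1 4 3)⟩| = 3 and |⟨(1 4 2)⟩| = 3, so |H| is a multiple of lcm(3, 3) = 3 and divides |G| = 12.
Closing {(1 4 3), (1 4 2)} under the group operation gives all of G, so |H| = 12.

12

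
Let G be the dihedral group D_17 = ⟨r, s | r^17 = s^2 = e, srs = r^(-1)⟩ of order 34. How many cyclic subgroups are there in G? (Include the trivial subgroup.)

Each element a generates a cyclic subgroup ⟨a⟩; distinct elements may generate the same one (a cyclic group of order d has φ(d) generators).
Cyclic subgroups by order — order 1: 1; order 2: 17; order 17: 1.
Total: 19.

19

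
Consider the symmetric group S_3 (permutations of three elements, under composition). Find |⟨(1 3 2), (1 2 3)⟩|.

3

|⟨(1 3 2)⟩| = 3 and |⟨(1 2 3)⟩| = 3, so |H| is a multiple of lcm(3, 3) = 3 and divides |G| = 6.
Closing under the operation: H = {e, (1 2 3), (1 3 2)}, so |H| = 3.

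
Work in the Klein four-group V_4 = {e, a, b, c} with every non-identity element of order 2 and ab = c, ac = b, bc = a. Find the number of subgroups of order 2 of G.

|G| = 4 and 2 | 4, so subgroups of order 2 are possible by Lagrange.
The subgroups of order 2 are: {e, a}; {e, b}; {e, c}.
So G has 3 subgroups of order 2.

3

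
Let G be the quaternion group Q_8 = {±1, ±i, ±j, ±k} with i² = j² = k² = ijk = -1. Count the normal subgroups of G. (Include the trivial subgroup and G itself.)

G has 6 subgroups. Checking conjugation-invariance by order — order 1: 1/1 normal; order 2: 1/1 normal; order 4: 3/3 normal; order 8: 1/1 normal.
Total normal subgroups: 6.

6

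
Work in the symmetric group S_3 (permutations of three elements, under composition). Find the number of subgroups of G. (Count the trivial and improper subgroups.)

|G| = 6, so by Lagrange every subgroup order divides 6. Divisors: 1, 2, 3, 6.
Subgroups by order — order 1: 1; order 2: 3; order 3: 1; order 6: 1.
Total: 1 + 3 + 1 + 1 = 6.

6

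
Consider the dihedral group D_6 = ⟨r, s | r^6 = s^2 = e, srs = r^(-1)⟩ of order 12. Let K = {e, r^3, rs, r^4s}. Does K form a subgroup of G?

|K| = 4 divides |G| = 12, consistent with Lagrange.
K contains the identity, every element's inverse is in K, and K is closed under ·: it is a subgroup.

Yes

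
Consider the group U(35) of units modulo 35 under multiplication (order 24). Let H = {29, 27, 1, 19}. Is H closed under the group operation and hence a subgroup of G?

19 ∈ H but its inverse 24 ∉ H, so H is not a subgroup.

No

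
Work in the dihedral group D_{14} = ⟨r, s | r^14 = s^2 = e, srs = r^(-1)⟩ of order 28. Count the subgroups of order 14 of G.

3

|G| = 28 and 14 | 28, so subgroups of order 14 are possible by Lagrange.
The subgroups of order 14 are: {e, r, r^2, r^3, r^4, r^5, r^6, r^7, r^8, r^9, r^10, r^11, r^12, r^13}; {e, r^2, r^4, r^6, r^8, r^10, r^12, s, r^2s, r^4s, r^6s, r^8s, r^10s, r^12s}; {e, r^2, r^4, r^6, r^8, r^10, r^12, rs, r^3s, r^5s, r^7s, r^9s, r^11s, r^13s}.
So G has 3 subgroups of order 14.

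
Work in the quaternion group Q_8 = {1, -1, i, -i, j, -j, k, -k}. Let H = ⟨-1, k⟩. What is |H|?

|⟨-1⟩| = 2 and |⟨k⟩| = 4, so |H| is a multiple of lcm(2, 4) = 4 and divides |G| = 8.
Closing under the operation: H = {1, -1, k, -k}, so |H| = 4.

4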